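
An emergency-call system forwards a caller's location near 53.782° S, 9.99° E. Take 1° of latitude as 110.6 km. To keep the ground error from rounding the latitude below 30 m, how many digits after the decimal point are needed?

4

One degree of latitude covers 110600 m.
Rounding to N decimal places gives at most 0.5 × 10⁻ᴺ degrees of error, i.e. 0.5 × 10⁻ᴺ × 110600 m.
Setting 55300 × 10⁻ᴺ ≤ 30 gives 10ᴺ ≥ 1843, i.e. N ≥ 3.27.
So 4 decimal places suffice (5.53 m); 3 would allow up to 55.3 m.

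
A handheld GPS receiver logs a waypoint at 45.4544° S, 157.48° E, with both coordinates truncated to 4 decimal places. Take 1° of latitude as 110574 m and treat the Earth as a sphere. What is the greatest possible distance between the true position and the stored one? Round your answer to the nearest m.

Truncating at 4 decimal places can drop up to a full unit in the last place, so each coordinate may be off by as much as 0.0001°.
N–S: 0.0001° × 110574 m/° = 11.0574 m.
Longitude error → 0.0001 × 110574 × cos 45.4544° = 0.0001 × 110574 × 0.7015 ≈ 7.75651 m.
Worst case both components are at the extreme and orthogonal: √(11.0574² + 7.75651²) ≈ 13.5066 m.

14 m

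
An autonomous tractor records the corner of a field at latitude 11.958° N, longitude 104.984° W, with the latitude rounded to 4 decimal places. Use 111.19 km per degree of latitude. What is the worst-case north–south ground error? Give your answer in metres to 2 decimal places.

Rounding to 4 decimal places leaves the latitude within ±5e-05° of the true value.
So the N–S error is at most 5e-05 × 111190 = 5.5595 m.

5.56 metres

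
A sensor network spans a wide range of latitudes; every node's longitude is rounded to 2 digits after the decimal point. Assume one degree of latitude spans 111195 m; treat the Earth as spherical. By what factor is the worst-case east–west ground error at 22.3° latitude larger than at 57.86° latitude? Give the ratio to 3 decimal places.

1.739

Rounding to 2 decimal places leaves the longitude within ±0.005° of the true value.
Error at 22.3° = 0.005° × 111195 × cos 22.3° ≈ 555.98 × 0.9252 = 514.39 m.
At 57.86°: 0.005° × 111195 × cos 57.86° = 0.005 × 111195 × 0.5320 ≈ 295.77 m.
The ratio reduces to cos 22.3° / cos 57.86° = 0.9252/0.5320 ≈ 1.7391.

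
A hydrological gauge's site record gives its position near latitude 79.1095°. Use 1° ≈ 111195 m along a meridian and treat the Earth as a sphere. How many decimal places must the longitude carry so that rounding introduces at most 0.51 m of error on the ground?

5

At 79.1095° one degree of longitude covers 111195 × cos 79.1095° ≈ 111195 × 0.1889 ≈ 21008.4 m.
N decimal places → at most half a unit in the last place, 0.5 × 10⁻ᴺ° = 21008.4/2 × 10⁻ᴺ m.
Need 0.5 × 21008.4 × 10⁻ᴺ ≤ 0.51 → 10⁻ᴺ ≤ 4.855e-05, so N ≥ 4.31.
At 4 places the error can reach 1.05 m, but 5 places keeps it to 0.105 m.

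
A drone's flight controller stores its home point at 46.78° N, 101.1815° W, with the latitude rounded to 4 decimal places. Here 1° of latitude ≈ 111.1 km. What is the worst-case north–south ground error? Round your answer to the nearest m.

Rounding to 4 decimal places leaves the latitude within ±5e-05° of the true value.
Along the meridian that is 5e-05° × 111100 m/° = 5.555 m.

6 m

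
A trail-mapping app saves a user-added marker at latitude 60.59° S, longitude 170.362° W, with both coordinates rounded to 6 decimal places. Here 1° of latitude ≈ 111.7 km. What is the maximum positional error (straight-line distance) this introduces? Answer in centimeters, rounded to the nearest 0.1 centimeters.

Rounding to 6 decimal places leaves each coordinate within ±5e-07° of the true value.
Latitude error → 5e-07 × 111700 = 0.05585 m along the meridian.
E–W at 60.59°: 5e-07° × 111700 × cos 60.59° = 5e-07 × 111700 × 0.4911 ≈ 0.0274255 m.
Combining orthogonally: (0.05585² + 0.0274255²)^½ ≈ 0.0622204 m.
That is 0.0622204 m = 6.222 cm.

6.2 centimeters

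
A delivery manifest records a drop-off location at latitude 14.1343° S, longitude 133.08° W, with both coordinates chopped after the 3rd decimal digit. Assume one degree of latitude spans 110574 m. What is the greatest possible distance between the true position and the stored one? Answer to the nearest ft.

Truncating at 3 decimal places can drop up to a full unit in the last place, so each coordinate may be off by as much as 0.001°.
North–south component: 0.001° × 110574 = 110.574 m.
East–west component at 14.1343°: 0.001° × 110574 × cos 14.1343° ≈ 0.001 × 107226 ≈ 107.226 m.
Worst case both components are at the extreme and orthogonal: √(110.574² + 107.226²) ≈ 154.026 m.
In feet: 154.026 m ÷ 0.3048 ≈ 505.34 ft.

505 ft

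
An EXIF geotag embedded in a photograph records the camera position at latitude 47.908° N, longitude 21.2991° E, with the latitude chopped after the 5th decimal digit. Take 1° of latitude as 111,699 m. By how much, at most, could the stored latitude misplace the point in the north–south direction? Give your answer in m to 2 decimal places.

Truncating at 5 decimal places can drop up to a full unit in the last place, so the latitude may be off by as much as 1e-05°.
Along the meridian that is 1e-05° × 111699 m/° = 1.11699 m.

1.12 m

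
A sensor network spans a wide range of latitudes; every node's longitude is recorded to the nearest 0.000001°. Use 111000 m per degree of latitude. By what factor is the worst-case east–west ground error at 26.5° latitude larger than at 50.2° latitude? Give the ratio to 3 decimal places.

Rounding to 6 decimal places leaves the longitude within ±5e-07° of the true value.
At 26.5°: 5e-07° × 111000 × cos 26.5° = 5e-07 × 111000 × 0.8949 ≈ 0.049669 m.
At 50.2°: 5e-07° × 111000 × cos 50.2° = 5e-07 × 111000 × 0.6401 ≈ 0.035526 m.
Ratio: 0.049669 / 0.035526 = cos 26.5° / cos 50.2° ≈ 1.3981.

1.398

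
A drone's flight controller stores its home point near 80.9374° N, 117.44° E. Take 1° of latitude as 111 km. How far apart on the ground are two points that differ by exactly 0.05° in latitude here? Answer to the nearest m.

0.05° × 111000 m/° = 5550 m.

5550 m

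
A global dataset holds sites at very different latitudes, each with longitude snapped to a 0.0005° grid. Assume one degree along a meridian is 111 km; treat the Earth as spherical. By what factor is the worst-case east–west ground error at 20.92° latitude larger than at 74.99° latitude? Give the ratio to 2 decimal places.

3.61

With a 0.0005° grid the true value lies within half a step, ±0.0005°/2 = ±0.00025°, of the stored one.
Error at 20.92° = 0.00025° × 111000 × cos 20.92° ≈ 27.75 × 0.9341 = 25.921 m.
Error at 74.99° = 0.00025° × 111000 × cos 74.99° ≈ 27.75 × 0.2590 = 7.1869 m.
The ratio reduces to cos 20.92° / cos 74.99° = 0.9341/0.2590 ≈ 3.6067.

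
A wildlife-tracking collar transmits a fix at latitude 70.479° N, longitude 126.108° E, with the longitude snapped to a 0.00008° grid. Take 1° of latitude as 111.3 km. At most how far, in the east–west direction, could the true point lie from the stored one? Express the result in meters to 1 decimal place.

With a 0.00008° grid the true value lies within half a step, ±0.00008°/2 = ±4e-05°, of the stored one.
Parallels shrink by cos φ, so at 70.479° a degree of longitude is 111300 × 0.3342 ≈ 37191.2 m.
So at most 4e-05° × 37191.2 ≈ 1.48765 m east–west.

1.5 meters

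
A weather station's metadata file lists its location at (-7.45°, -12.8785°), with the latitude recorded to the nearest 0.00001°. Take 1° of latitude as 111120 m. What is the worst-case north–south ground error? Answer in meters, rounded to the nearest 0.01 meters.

Rounding to 5 decimal places leaves the latitude within ±5e-06° of the true value.
So the N–S error is at most 5e-06 × 111120 = 0.5556 m.

0.56 meters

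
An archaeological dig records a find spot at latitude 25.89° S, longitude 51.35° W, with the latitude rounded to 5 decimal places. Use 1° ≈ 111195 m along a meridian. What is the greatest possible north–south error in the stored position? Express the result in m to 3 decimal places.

0.556 m

Rounding to 5 decimal places leaves the latitude within ±5e-06° of the true value.
So the N–S error is at most 5e-06 × 111195 = 0.555975 m.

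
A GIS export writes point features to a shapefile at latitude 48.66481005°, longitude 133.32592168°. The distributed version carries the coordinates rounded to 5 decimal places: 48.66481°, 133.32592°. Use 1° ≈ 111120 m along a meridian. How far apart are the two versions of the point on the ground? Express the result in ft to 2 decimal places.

0.40 ft

Δlat = 48.66481005 − 48.66481 = +0.00000005°; Δlon = 133.32592168 − 133.32592 = +0.00000168°.
North–south shift: 0.00000005 × 111120 = 0.005556 m.
East–west at this latitude: 0.00000168° × 111120 × cos 48.6648° ≈ 0.00000168 × 73390.6 = 0.123296 m.
Distance: √(0.005556² + 0.123296²) ≈ 0.123421 m.
In feet: 0.123421 m ÷ 0.3048 ≈ 0.40493 ft.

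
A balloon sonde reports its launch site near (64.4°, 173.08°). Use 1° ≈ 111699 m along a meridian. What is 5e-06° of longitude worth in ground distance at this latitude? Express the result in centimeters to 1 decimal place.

At 64.4° a degree of longitude is 111699 × cos 64.4° ≈ 48263.5 m, so 5e-06° corresponds to 0.241318 m.
That is 0.241318 m = 24.132 cm.

24.1 centimeters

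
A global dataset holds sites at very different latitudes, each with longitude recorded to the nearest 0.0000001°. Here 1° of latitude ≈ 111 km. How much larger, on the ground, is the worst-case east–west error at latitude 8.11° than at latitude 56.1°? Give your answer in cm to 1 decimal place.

Rounding to 7 decimal places leaves the longitude within ±5e-08° of the true value.
At 8.11°: 5e-08° × 111000 × cos 8.11° = 5e-08 × 111000 × 0.9900 ≈ 0.0054945 m.
Error at 56.1° = 5e-08° × 111000 × cos 56.1° ≈ 0.00555 × 0.5577 = 0.0030955 m.
So the lower-latitude error exceeds the higher by 0.0054945 − 0.0030955 = 0.002399 m.
That is 0.00239901 m = 0.2399 cm.

0.2 cm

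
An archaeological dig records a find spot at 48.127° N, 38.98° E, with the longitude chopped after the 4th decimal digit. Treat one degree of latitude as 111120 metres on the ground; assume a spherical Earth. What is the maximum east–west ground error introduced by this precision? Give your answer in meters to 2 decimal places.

Truncating at 4 decimal places can drop up to a full unit in the last place, so the longitude may be off by as much as 0.0001°.
Parallels shrink by cos φ, so at 48.127° a degree of longitude is 111120 × 0.6675 ≈ 74170.6 m.
East–west error: 0.0001° × 74170.6 m/° ≈ 7.41706 m.

7.42 meters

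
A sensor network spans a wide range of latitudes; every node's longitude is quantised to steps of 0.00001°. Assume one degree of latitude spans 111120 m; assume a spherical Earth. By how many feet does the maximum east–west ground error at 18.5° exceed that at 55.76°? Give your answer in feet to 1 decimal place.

0.7 feet

With a 0.00001° grid the true value lies within half a step, ±0.00001°/2 = ±5e-06°, of the stored one.
Error at 18.5° = 5e-06° × 111120 × cos 18.5° ≈ 0.5556 × 0.9483 = 0.52689 m.
Error at 55.76° = 5e-06° × 111120 × cos 55.76° ≈ 0.5556 × 0.5627 = 0.31261 m.
So the lower-latitude error exceeds the higher by 0.52689 − 0.31261 = 0.21427 m.
Converting: 0.214274 m × 3.2808 ft/m ≈ 0.703 ft.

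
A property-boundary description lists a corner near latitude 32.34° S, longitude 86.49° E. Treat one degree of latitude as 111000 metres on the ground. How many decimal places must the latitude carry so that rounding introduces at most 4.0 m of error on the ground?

5 decimal places

One degree of latitude covers 111000 m.
Rounding to N decimal places gives at most 0.5 × 10⁻ᴺ degrees of error, i.e. 0.5 × 10⁻ᴺ × 111000 m.
Setting 55500 × 10⁻ᴺ ≤ 4.0 gives 10ᴺ ≥ 1.388e+04, i.e. N ≥ 4.14.
So 5 decimal places suffice (0.555 m); 4 would allow up to 5.55 m.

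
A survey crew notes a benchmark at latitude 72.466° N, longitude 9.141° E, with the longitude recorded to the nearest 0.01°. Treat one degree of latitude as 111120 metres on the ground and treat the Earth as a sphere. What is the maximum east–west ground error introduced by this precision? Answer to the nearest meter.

167 meters

Rounding to 2 decimal places leaves the longitude within ±0.005° of the true value.
Parallels shrink by cos φ, so at 72.466° a degree of longitude is 111120 × 0.3013 ≈ 33477.3 m.
East–west error: 0.005° × 33477.3 m/° ≈ 167.387 m.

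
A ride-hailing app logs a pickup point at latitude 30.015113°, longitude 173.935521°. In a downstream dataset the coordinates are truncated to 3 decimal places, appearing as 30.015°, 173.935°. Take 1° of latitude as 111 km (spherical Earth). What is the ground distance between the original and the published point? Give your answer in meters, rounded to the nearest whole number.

52 meters

Δlat = 30.015113 − 30.015 = +0.000113°; Δlon = 173.935521 − 173.935 = +0.000521°.
N–S: 0.000113° × 111000 m/° = 12.543 m.
East–west at this latitude: 0.000521° × 111000 × cos 30.015° ≈ 0.000521 × 96114.3 = 50.0755 m.
Hypotenuse of the two orthogonal shifts: √(12.543² + 50.0755²) = 51.6225 m.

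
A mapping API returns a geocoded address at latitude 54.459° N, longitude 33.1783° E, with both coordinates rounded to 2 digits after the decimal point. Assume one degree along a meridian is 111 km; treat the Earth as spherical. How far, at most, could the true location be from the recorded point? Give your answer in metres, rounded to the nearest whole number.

Rounding to 2 decimal places leaves each coordinate within ±0.005° of the true value.
Latitude error → 0.005 × 111000 = 555 m along the meridian.
E–W at 54.459°: 0.005° × 111000 × cos 54.459° = 0.005 × 111000 × 0.5813 ≈ 322.613 m.
The two errors are perpendicular, so the maximum displacement is √(555² + 322.613²) ≈ 641.954 m.

642 metres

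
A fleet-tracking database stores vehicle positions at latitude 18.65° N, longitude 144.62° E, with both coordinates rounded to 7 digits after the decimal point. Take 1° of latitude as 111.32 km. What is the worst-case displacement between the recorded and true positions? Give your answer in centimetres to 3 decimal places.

Rounding to 7 decimal places leaves each coordinate within ±5e-08° of the true value.
Latitude error → 5e-08 × 111320 = 0.005566 m along the meridian.
East–west component at 18.65°: 5e-08° × 111320 × cos 18.65° ≈ 5e-08 × 105475 ≈ 0.00527373 m.
Worst case both components are at the extreme and orthogonal: √(0.005566² + 0.00527373²) ≈ 0.00766763 m.
That is 0.00766763 m = 0.76676 cm.

0.767 centimetres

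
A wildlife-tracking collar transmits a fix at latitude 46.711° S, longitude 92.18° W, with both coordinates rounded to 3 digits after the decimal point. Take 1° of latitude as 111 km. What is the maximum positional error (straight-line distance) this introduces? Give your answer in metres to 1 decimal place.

Rounding to 3 decimal places leaves each coordinate within ±0.0005° of the true value.
Latitude error → 0.0005 × 111000 = 55.5 m along the meridian.
East–west component at 46.711°: 0.0005° × 111000 × cos 46.711° ≈ 0.0005 × 76110.3 ≈ 38.0552 m.
Worst case both components are at the extreme and orthogonal: √(55.5² + 38.0552²) ≈ 67.2937 m.

67.3 metres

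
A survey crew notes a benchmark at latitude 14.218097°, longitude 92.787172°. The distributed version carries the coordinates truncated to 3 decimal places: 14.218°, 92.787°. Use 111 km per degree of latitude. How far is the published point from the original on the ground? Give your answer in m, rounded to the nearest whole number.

Δlat = 14.218097 − 14.218 = +0.000097°; Δlon = 92.787172 − 92.787 = +0.000172°.
North–south shift: 0.000097 × 111000 = 10.767 m.
East–west at this latitude: 0.000172° × 111000 × cos 14.218° ≈ 0.000172 × 107600 = 18.5072 m.
Distance: √(10.767² + 18.5072²) ≈ 21.4113 m.

21 m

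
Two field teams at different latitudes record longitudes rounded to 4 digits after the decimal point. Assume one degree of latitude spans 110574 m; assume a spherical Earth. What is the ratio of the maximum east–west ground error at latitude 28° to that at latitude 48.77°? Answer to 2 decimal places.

Rounding to 4 decimal places leaves the longitude within ±5e-05° of the true value.
Error at 28° = 5e-05° × 110574 × cos 28° ≈ 5.5287 × 0.8829 = 4.8816 m.
At 48.77°: 5e-05° × 110574 × cos 48.77° = 5e-05 × 110574 × 0.6591 ≈ 3.6439 m.
Ratio: 4.8816 / 3.6439 = cos 28° / cos 48.77° ≈ 1.3397.

1.34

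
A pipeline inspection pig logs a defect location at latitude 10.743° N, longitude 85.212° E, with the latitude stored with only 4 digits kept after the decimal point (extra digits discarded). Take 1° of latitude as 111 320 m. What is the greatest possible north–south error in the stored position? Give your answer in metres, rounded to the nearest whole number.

11 metres

Truncating at 4 decimal places can drop up to a full unit in the last place, so the latitude may be off by as much as 0.0001°.
So the N–S error is at most 0.0001 × 111320 = 11.132 m.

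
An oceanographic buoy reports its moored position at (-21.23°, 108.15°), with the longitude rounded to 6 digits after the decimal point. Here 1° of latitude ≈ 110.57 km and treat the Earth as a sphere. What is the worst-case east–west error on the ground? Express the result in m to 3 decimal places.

0.052 m

Rounding to 6 decimal places leaves the longitude within ±5e-07° of the true value.
Parallels shrink by cos φ, so at 21.23° a degree of longitude is 110570 × 0.9321 ≈ 103066 m.
East–west error: 5e-07° × 103066 m/° ≈ 0.051533 m.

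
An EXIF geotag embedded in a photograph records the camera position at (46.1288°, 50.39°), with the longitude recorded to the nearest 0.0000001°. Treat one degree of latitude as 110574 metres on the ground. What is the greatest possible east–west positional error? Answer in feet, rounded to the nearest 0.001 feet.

0.013 feet

Rounding to 7 decimal places leaves the longitude within ±5e-08° of the true value.
One degree of longitude at 46.1288° is 110574 × cos 46.1288° ≈ 110574 × 0.6930 = 76632.2 m.
East–west error: 5e-08° × 76632.2 m/° ≈ 0.00383161 m.
In feet: 0.00383161 m ÷ 0.3048 ≈ 0.012571 ft.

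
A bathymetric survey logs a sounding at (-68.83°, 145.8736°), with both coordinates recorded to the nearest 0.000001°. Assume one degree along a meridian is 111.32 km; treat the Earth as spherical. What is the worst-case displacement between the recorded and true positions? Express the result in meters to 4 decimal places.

0.0592 meters

Rounding to 6 decimal places leaves each coordinate within ±5e-07° of the true value.
Latitude error → 5e-07 × 111320 = 0.05566 m along the meridian.
Longitude error → 5e-07 × 111320 × cos 68.83° = 5e-07 × 111320 × 0.3611 ≈ 0.0201008 m.
Combining orthogonally: (0.05566² + 0.0201008²)^½ ≈ 0.0591784 m.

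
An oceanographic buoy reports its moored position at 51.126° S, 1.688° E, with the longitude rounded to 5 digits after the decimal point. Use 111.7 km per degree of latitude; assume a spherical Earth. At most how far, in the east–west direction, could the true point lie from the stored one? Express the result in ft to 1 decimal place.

1.2 ft

Rounding to 5 decimal places leaves the longitude within ±5e-06° of the true value.
Parallels shrink by cos φ, so at 51.126° a degree of longitude is 111700 × 0.6276 ≈ 70104 m.
Maximum E–W displacement: 5e-06 × 70104 = 0.35052 m.
Converting: 0.35052 m × 3.2808 ft/m ≈ 1.15 ft.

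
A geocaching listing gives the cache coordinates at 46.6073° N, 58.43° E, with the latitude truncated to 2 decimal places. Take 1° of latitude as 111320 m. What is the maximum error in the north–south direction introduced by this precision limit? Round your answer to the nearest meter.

Truncating at 2 decimal places can drop up to a full unit in the last place, so the latitude may be off by as much as 0.01°.
North–south distance: 0.01° × 111320 m/° = 1113.2 m.

1113 meters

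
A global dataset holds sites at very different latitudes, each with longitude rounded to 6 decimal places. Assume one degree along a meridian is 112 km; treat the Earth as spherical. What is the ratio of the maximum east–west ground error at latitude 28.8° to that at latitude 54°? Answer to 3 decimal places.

Rounding to 6 decimal places leaves the longitude within ±5e-07° of the true value.
At 28.8°: 5e-07° × 112000 × cos 28.8° = 5e-07 × 112000 × 0.8763 ≈ 0.049073 m.
Error at 54° = 5e-07° × 112000 × cos 54° ≈ 0.056 × 0.5878 = 0.032916 m.
Ratio: 0.049073 / 0.032916 = cos 28.8° / cos 54° ≈ 1.4909.

1.491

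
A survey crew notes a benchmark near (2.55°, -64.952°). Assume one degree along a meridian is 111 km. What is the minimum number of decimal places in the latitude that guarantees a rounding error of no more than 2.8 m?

5 decimal places

One degree of latitude covers 111000 m.
Rounding to N decimal places gives at most 0.5 × 10⁻ᴺ degrees of error, i.e. 0.5 × 10⁻ᴺ × 111000 m.
Setting 55500 × 10⁻ᴺ ≤ 2.8 gives 10ᴺ ≥ 1.982e+04, i.e. N ≥ 4.30.
N = 4 would give 5.55 m (too coarse); N = 5 gives 0.555 m ≤ 2.8 m.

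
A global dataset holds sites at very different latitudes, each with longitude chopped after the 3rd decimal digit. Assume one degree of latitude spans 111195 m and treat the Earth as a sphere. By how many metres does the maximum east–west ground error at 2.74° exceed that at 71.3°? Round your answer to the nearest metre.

Truncating at 3 decimal places can drop up to a full unit in the last place, so the longitude may be off by as much as 0.001°.
Error at 2.74° = 0.001° × 111195 × cos 2.74° ≈ 111.2 × 0.9989 = 111.07 m.
Error at 71.3° = 0.001° × 111195 × cos 71.3° ≈ 111.2 × 0.3206 = 35.651 m.
So the lower-latitude error exceeds the higher by 111.07 − 35.651 = 75.417 m.

75 metres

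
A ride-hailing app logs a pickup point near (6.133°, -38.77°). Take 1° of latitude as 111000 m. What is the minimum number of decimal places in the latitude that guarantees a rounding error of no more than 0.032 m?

7

One degree of latitude covers 111000 m.
N decimal places → at most half a unit in the last place, 0.5 × 10⁻ᴺ° = 111000/2 × 10⁻ᴺ m.
Need 0.5 × 111000 × 10⁻ᴺ ≤ 0.032 → 10⁻ᴺ ≤ 5.766e-07, so N ≥ 6.24.
So 7 decimal places suffice (0.00555 m); 6 would allow up to 0.0555 m.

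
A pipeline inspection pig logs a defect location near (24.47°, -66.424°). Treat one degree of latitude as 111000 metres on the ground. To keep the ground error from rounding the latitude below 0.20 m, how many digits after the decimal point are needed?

6

One degree of latitude covers 111000 m.
With N decimal places the half-ulp bound is 0.5·10⁻ᴺ°, or 0.5·10⁻ᴺ × 111000 m on the ground.
Need 0.5 × 111000 × 10⁻ᴺ ≤ 0.20 → 10⁻ᴺ ≤ 3.604e-06, so N ≥ 5.44.
At 5 places the error can reach 0.555 m, but 6 places keeps it to 0.0555 m.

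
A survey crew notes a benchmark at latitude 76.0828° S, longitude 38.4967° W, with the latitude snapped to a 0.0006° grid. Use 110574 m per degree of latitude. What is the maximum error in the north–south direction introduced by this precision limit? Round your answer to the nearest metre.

With a 0.0006° grid the true value lies within half a step, ±0.0006°/2 = ±0.0003°, of the stored one.
So the N–S error is at most 0.0003 × 110574 = 33.1722 m.

33 metres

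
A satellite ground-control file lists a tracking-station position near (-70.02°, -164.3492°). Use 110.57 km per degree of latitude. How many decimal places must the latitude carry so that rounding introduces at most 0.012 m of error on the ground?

One degree of latitude covers 110570 m.
N decimal places → at most half a unit in the last place, 0.5 × 10⁻ᴺ° = 110570/2 × 10⁻ᴺ m.
Need 0.5 × 110570 × 10⁻ᴺ ≤ 0.012 → 10⁻ᴺ ≤ 2.171e-07, so N ≥ 6.66.
At 6 places the error can reach 0.0553 m, but 7 places keeps it to 0.00553 m.

7 decimal places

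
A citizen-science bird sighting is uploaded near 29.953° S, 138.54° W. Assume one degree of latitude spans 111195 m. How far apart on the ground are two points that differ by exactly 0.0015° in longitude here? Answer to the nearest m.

0.0015° of longitude at 29.953° is 0.0015 × 111195 × cos 29.953° ≈ 0.0015 × 96343.3 = 144.515 m.

145 m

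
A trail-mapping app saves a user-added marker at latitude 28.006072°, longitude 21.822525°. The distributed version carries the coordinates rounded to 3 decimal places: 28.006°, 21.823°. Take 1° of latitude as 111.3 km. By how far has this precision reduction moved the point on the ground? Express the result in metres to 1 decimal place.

47.4 metres

The latitude changed by +0.000072° and the longitude by -0.000475°.
North–south shift: 0.000072 × 111300 = 8.0136 m.
E–W at 28.006°: -0.000475° × 111300 × cos 28.006° = -0.000475 × 111300 × 0.8829 ≈ -46.6766 m.
Combined displacement = (8.0136² + 46.6766²)^½ ≈ 47.3595 m.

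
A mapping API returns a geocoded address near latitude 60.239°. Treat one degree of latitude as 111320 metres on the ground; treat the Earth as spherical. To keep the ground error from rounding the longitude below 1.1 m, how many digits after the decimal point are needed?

At 60.239° one degree of longitude covers 111320 × cos 60.239° ≈ 111320 × 0.4964 ≈ 55257.4 m.
With N decimal places the half-ulp bound is 0.5·10⁻ᴺ°, or 0.5·10⁻ᴺ × 55257.4 m on the ground.
Setting 27628.7 × 10⁻ᴺ ≤ 1.1 gives 10ᴺ ≥ 2.512e+04, i.e. N ≥ 4.40.
So 5 decimal places suffice (0.276 m); 4 would allow up to 2.76 m.

5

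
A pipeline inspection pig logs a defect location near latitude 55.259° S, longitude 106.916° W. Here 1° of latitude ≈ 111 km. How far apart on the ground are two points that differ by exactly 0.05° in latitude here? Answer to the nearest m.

5550 m

0.05° × 111000 m/° = 5550 m.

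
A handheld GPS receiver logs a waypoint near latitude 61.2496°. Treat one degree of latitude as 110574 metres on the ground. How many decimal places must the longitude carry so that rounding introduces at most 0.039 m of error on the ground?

At 61.2496° one degree of longitude covers 110574 × cos 61.2496° ≈ 110574 × 0.4810 ≈ 53185.5 m.
Rounding to N decimal places gives at most 0.5 × 10⁻ᴺ degrees of error, i.e. 0.5 × 10⁻ᴺ × 53185.5 m.
Setting 26592.8 × 10⁻ᴺ ≤ 0.039 gives 10ᴺ ≥ 6.819e+05, i.e. N ≥ 5.83.
N = 5 would give 0.266 m (too coarse); N = 6 gives 0.0266 m ≤ 0.039 m.

6 decimal places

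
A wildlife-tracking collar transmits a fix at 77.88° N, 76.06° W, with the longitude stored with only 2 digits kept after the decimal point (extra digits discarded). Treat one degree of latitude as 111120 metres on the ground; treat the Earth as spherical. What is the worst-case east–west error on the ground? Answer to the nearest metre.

233 metres

Truncating at 2 decimal places can drop up to a full unit in the last place, so the longitude may be off by as much as 0.01°.
Parallels shrink by cos φ, so at 77.88° a degree of longitude is 111120 × 0.2100 ≈ 23330.7 m.
East–west error: 0.01° × 23330.7 m/° ≈ 233.307 m.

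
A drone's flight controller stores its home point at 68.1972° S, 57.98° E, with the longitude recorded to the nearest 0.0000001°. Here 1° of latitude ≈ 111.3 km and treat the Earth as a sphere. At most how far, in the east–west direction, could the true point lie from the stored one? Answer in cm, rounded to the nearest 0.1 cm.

Rounding to 7 decimal places leaves the longitude within ±5e-08° of the true value.
Parallels shrink by cos φ, so at 68.1972° a degree of longitude is 111300 × 0.3714 ≈ 41338.3 m.
East–west error: 5e-08° × 41338.3 m/° ≈ 0.00206691 m.
That is 0.00206691 m = 0.20669 cm.

0.2 cm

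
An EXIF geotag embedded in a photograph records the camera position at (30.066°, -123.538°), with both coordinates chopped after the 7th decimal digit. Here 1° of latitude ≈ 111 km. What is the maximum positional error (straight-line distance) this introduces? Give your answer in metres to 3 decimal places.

0.015 metres

Truncating at 7 decimal places can drop up to a full unit in the last place, so each coordinate may be off by as much as 1e-07°.
North–south component: 1e-07° × 111000 = 0.0111 m.
East–west component at 30.066°: 1e-07° × 111000 × cos 30.066° ≈ 1e-07 × 96064.8 ≈ 0.00960648 m.
Combining orthogonally: (0.0111² + 0.00960648²)^½ ≈ 0.0146797 m.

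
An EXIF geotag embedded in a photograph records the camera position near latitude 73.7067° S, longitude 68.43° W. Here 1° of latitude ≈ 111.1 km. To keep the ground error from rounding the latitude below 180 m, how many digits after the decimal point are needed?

3

One degree of latitude covers 111100 m.
With N decimal places the half-ulp bound is 0.5·10⁻ᴺ°, or 0.5·10⁻ᴺ × 111100 m on the ground.
Need 0.5 × 111100 × 10⁻ᴺ ≤ 180 → 10⁻ᴺ ≤ 3.240e-03, so N ≥ 2.49.
So 3 decimal places suffice (55.6 m); 2 would allow up to 556 m.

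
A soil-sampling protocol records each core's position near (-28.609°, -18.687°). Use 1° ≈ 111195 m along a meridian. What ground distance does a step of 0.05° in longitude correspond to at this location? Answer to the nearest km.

One degree of longitude here spans 111195 × cos 28.609° = 111195 × 0.8779 ≈ 97619 m; 0.05° of that is 4880.95 m.
That is 4880.95 m = 4.8809 km.

5 km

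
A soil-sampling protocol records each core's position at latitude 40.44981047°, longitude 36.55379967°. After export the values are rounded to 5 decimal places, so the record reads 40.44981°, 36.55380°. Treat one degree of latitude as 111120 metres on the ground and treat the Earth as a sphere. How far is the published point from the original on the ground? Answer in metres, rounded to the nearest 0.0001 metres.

Δlat = 40.44981047 − 40.44981 = +0.00000047°; Δlon = 36.55379967 − 36.55380 = -0.00000033°.
North–south shift: 0.00000047 × 111120 = 0.0522264 m.
E–W at 40.4498°: -0.00000033° × 111120 × cos 40.4498° = -0.00000033 × 111120 × 0.7610 ≈ -0.0279046 m.
Combined displacement = (0.0522264² + 0.0279046²)^½ ≈ 0.0592137 m.

0.0592 metres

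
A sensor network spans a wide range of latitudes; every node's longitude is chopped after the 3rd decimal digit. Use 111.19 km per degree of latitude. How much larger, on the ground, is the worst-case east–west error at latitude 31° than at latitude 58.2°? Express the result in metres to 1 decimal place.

36.7 metres

Truncating at 3 decimal places can drop up to a full unit in the last place, so the longitude may be off by as much as 0.001°.
At 31°: 0.001° × 111190 × cos 31° = 0.001 × 111190 × 0.8572 ≈ 95.308 m.
At 58.2°: 0.001° × 111190 × cos 58.2° = 0.001 × 111190 × 0.5270 ≈ 58.592 m.
Difference: 95.308 − 58.592 = 36.716 m.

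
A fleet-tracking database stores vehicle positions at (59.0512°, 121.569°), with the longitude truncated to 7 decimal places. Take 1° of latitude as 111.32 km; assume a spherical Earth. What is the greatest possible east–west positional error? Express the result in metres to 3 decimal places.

0.006 metres

Truncating at 7 decimal places can drop up to a full unit in the last place, so the longitude may be off by as much as 1e-07°.
At latitude 59.0512° a degree of longitude spans 111320 m × cos 59.0512° = 111320 × 0.5143 ≈ 57248.7 m.
So at most 1e-07° × 57248.7 ≈ 0.00572487 m east–west.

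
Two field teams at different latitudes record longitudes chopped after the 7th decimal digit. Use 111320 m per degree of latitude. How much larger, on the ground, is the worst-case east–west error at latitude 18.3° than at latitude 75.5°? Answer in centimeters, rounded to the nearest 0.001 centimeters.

Truncating at 7 decimal places can drop up to a full unit in the last place, so the longitude may be off by as much as 1e-07°.
Error at 18.3° = 1e-07° × 111320 × cos 18.3° ≈ 0.011132 × 0.9494 = 0.010569 m.
At 75.5°: 1e-07° × 111320 × cos 75.5° = 1e-07 × 111320 × 0.2504 ≈ 0.0027872 m.
So the lower-latitude error exceeds the higher by 0.010569 − 0.0027872 = 0.0077818 m.
That is 0.00778177 m = 0.77818 cm.

0.778 centimeters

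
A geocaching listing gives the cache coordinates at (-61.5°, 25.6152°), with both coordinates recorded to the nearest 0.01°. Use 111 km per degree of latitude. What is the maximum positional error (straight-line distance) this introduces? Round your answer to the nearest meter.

Rounding to 2 decimal places leaves each coordinate within ±0.005° of the true value.
Latitude error → 0.005 × 111000 = 555 m along the meridian.
E–W at 61.5°: 0.005° × 111000 × cos 61.5° = 0.005 × 111000 × 0.4772 ≈ 264.823 m.
Worst case both components are at the extreme and orthogonal: √(555² + 264.823²) ≈ 614.944 m.

615 meters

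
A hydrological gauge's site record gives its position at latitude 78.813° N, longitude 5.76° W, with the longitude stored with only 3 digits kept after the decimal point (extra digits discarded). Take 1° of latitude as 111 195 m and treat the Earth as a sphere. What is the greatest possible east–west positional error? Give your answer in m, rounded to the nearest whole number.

22 m

Truncating at 3 decimal places can drop up to a full unit in the last place, so the longitude may be off by as much as 0.001°.
One degree of longitude at 78.813° is 111195 × cos 78.813° ≈ 111195 × 0.1940 = 21573.1 m.
East–west error: 0.001° × 21573.1 m/° ≈ 21.5731 m.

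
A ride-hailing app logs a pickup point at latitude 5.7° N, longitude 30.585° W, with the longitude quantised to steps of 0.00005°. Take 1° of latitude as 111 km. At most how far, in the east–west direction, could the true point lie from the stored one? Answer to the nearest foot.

With a 0.00005° grid the true value lies within half a step, ±0.00005°/2 = ±2.5e-05°, of the stored one.
One degree of longitude at 5.7° is 111000 × cos 5.7° ≈ 111000 × 0.9951 = 110451 m.
So at most 2.5e-05° × 110451 ≈ 2.76128 m east–west.
Converting: 2.76128 m × 3.2808 ft/m ≈ 9.0593 ft.

9 feet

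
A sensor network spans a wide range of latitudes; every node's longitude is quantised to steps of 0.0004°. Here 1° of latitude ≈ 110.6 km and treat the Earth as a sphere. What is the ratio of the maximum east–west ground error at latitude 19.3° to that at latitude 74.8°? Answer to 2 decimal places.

3.60

With a 0.0004° grid the true value lies within half a step, ±0.0004°/2 = ±0.0002°, of the stored one.
At 19.3°: 0.0002° × 110600 × cos 19.3° = 0.0002 × 110600 × 0.9438 ≈ 20.877 m.
At 74.8°: 0.0002° × 110600 × cos 74.8° = 0.0002 × 110600 × 0.2622 ≈ 5.7996 m.
The ratio reduces to cos 19.3° / cos 74.8° = 0.9438/0.2622 ≈ 3.5997.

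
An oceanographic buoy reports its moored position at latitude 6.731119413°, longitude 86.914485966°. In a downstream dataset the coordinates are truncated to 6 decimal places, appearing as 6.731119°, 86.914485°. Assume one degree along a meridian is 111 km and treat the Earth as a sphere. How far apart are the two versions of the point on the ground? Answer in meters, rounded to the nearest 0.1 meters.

Δlat = 6.731119413 − 6.731119 = +0.000000413°; Δlon = 86.914485966 − 86.914485 = +0.000000966°.
N–S: 0.000000413° × 111000 m/° = 0.045843 m.
E–W at 6.73112°: 0.000000966° × 111000 × cos 6.73112° = 0.000000966 × 111000 × 0.9931 ≈ 0.106487 m.
Hypotenuse of the two orthogonal shifts: √(0.045843² + 0.106487²) = 0.115936 m.

0.1 meters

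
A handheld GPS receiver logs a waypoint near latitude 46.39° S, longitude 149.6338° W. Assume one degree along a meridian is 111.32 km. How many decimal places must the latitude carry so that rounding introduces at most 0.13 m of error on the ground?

One degree of latitude covers 111320 m.
N decimal places → at most half a unit in the last place, 0.5 × 10⁻ᴺ° = 111320/2 × 10⁻ᴺ m.
Need 0.5 × 111320 × 10⁻ᴺ ≤ 0.13 → 10⁻ᴺ ≤ 2.336e-06, so N ≥ 5.63.
N = 5 would give 0.557 m (too coarse); N = 6 gives 0.0557 m ≤ 0.13 m.

6 decimal places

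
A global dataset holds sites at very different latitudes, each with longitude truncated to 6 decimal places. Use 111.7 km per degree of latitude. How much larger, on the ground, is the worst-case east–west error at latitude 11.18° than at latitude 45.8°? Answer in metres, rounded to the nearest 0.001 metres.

Truncating at 6 decimal places can drop up to a full unit in the last place, so the longitude may be off by as much as 1e-06°.
Error at 11.18° = 1e-06° × 111700 × cos 11.18° ≈ 0.1117 × 0.9810 = 0.10958 m.
At 45.8°: 1e-06° × 111700 × cos 45.8° = 1e-06 × 111700 × 0.6972 ≈ 0.077873 m.
So the lower-latitude error exceeds the higher by 0.10958 − 0.077873 = 0.031707 m.

0.032 metres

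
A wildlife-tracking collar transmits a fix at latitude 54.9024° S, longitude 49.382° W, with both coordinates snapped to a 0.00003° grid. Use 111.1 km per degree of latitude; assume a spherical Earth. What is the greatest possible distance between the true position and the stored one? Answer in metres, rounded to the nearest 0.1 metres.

With a 0.00003° grid the true value lies within half a step, ±0.00003°/2 = ±1.5e-05°, of the stored one.
N–S: 1.5e-05° × 111100 m/° = 1.6665 m.
E–W at 54.9024°: 1.5e-05° × 111100 × cos 54.9024° = 1.5e-05 × 111100 × 0.5750 ≈ 0.958189 m.
Worst case both components are at the extreme and orthogonal: √(1.6665² + 0.958189²) ≈ 1.92233 m.

1.9 metres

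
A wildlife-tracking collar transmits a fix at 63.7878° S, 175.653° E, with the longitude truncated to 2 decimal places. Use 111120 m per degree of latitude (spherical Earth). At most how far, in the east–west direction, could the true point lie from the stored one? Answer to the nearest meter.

Truncating at 2 decimal places can drop up to a full unit in the last place, so the longitude may be off by as much as 0.01°.
One degree of longitude at 63.7878° is 111120 × cos 63.7878° ≈ 111120 × 0.4417 = 49081.4 m.
So at most 0.01° × 49081.4 ≈ 490.814 m east–west.

491 meters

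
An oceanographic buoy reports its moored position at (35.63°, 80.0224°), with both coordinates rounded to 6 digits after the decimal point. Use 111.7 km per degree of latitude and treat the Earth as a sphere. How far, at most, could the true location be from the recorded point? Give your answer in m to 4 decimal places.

Rounding to 6 decimal places leaves each coordinate within ±5e-07° of the true value.
Latitude error → 5e-07 × 111700 = 0.05585 m along the meridian.
E–W at 35.63°: 5e-07° × 111700 × cos 35.63° = 5e-07 × 111700 × 0.8128 ≈ 0.0453946 m.
Worst case both components are at the extreme and orthogonal: √(0.05585² + 0.0453946²) ≈ 0.0719715 m.

0.0720 m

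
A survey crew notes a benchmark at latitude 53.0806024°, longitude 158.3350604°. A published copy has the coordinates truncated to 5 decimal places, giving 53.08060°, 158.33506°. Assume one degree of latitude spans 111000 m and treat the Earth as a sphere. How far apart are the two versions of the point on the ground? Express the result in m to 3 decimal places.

The latitude changed by +0.0000024° and the longitude by +0.0000004°.
N–S: 0.0000024° × 111000 m/° = 0.2664 m.
East–west at this latitude: 0.0000004° × 111000 × cos 53.0806° ≈ 0.0000004 × 66676.7 = 0.0266707 m.
Hypotenuse of the two orthogonal shifts: √(0.2664² + 0.0266707²) = 0.267732 m.

0.268 m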